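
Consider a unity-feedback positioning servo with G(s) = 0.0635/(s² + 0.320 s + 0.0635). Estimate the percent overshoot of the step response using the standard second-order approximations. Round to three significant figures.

ω_n = √0.0635 = 0.252 rad/s; ζ = 0.320/(2·0.252) = 0.635.
%OS = 100 e^{−πζ/√(1−ζ²)} with ζ = 0.635 gives 7.56%.

%OS ≈ 7.56%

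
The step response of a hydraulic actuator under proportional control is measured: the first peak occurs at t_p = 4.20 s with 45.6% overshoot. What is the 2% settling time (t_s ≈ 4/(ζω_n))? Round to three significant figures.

ζ from %OS: ζ = |ln 0.456|/√(π²+ln²0.456) = 0.242.
From t_p = π/ω_d, ω_d = π/4.20 = 0.748 rad/s, so ω_n = ω_d/√(1−ζ²) = 0.771 rad/s.
t_s ≈ 4/(ζω_n) = 4/(0.242·0.771) = 21.4 s.

t_s ≈ 21.4 s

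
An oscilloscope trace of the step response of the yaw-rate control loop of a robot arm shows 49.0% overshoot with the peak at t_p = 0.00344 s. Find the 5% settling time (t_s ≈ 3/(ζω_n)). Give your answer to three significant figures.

t_s ≈ 0.0145 s

ζ from %OS: ζ = |ln 0.490|/√(π²+ln²0.490) = 0.221.
From t_p = π/ω_d, ω_d = π/0.00344 = 913 rad/s, so ω_n = ω_d/√(1−ζ²) = 937 rad/s.
t_s ≈ 3/(ζω_n) = 3/(0.221·937) = 0.0145 s.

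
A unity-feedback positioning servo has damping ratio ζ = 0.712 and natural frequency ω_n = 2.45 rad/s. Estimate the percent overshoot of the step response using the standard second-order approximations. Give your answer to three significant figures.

%OS ≈ 4.14%

For an underdamped second-order system, %OS = 100·exp(−πζ/√(1−ζ²)).
πζ/√(1−ζ²) = π·0.712/√(1−0.507) = 3.186, so %OS = 100·e^(−3.186) = 4.14%.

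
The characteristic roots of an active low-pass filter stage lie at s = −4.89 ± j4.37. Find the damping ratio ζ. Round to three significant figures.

ζ ≈ 0.746

The poles are at −σ ± jω_d with σ = 4.89 and ω_d = 4.37, so ω_n = √(σ²+ω_d²) = 6.56 rad/s and ζ = σ/ω_n = 0.746.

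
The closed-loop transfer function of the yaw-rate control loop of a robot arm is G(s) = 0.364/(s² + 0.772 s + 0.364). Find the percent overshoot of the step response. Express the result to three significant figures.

%OS ≈ 7.31%

Comparing the denominator to s² + 2ζω_n s + ω_n²: ω_n = √0.364 = 0.603 rad/s, and 2ζω_n = 0.772 so ζ = 0.772/(2·0.603) = 0.640.
Overshoot: exp(−π·0.640/√(1−0.640²)) = 0.0731, i.e. 7.31%.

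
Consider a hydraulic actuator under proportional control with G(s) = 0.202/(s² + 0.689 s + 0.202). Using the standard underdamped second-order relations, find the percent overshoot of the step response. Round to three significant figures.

Comparing the denominator to s² + 2ζω_n s + ω_n²: ω_n = √0.202 = 0.449 rad/s, and 2ζω_n = 0.689 so ζ = 0.689/(2·0.449) = 0.767.
%OS = 100·exp(−πζ/√(1−ζ²)) = 2.35%.

%OS ≈ 2.35%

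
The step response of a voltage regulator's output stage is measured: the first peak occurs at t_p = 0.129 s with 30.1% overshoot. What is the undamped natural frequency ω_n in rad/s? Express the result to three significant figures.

ζ from %OS: ζ = |ln 0.301|/√(π²+ln²0.301) = 0.357.
t_p = π/ω_d ⇒ ω_d = 24.4 rad/s; then ω_n = ω_d/√(1−ζ²) = 26.1 rad/s.

ω_n ≈ 26.1 rad/s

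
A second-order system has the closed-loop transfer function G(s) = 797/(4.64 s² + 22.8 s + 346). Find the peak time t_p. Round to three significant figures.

Dividing through by 4.64: denominator becomes s² + 4.914 s + 74.57.
So ω_n = √74.57 = 8.64 rad/s and ζ = 4.914/(2·8.64) = 0.285.
ω_d = 8.64·√(1 − 0.285²) = 8.28 rad/s. t_p = π/ω_d = 0.379 s.

t_p ≈ 0.379 s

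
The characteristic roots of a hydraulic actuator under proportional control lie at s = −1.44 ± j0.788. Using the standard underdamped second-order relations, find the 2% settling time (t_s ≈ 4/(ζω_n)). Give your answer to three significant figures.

For poles at −σ ± jω_d, ζω_n = σ = 1.44, so t_s ≈ 4/σ = 2.78 s.

t_s ≈ 2.78 s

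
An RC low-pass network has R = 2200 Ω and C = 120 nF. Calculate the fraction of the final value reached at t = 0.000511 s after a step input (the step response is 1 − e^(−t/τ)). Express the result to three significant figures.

τ = RC = 2200 × 120 nF = 0.000264 s.
y(t)/y_∞ = 1 − e^(−t/τ) = 1 − e^(−0.000511/0.000264) = 1 − e^(−1.94) = 0.856.

y/y_∞ ≈ 0.856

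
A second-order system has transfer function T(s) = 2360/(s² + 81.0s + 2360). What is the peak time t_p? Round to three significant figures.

ω_n = √2360 = 48.6 rad/s; ζ = 81.0/(2·48.6) = 0.834.
The damped frequency ω_d = ω_n√(1−ζ²) = 26.8 rad/s. Then t_p = π/ω_d = 0.117 s.

t_p ≈ 0.117 s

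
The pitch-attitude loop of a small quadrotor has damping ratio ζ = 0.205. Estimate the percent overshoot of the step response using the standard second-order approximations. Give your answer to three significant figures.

%OS ≈ 51.8%

For an underdamped second-order system, %OS = 100·exp(−πζ/√(1−ζ²)).
πζ/√(1−ζ²) = π·0.205/√(1−0.0420) = 0.6580, so %OS = 100·e^(−0.6580) = 51.8%.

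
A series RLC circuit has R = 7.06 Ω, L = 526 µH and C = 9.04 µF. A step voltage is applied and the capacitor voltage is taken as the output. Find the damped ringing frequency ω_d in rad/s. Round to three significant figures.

For a series RLC circuit (capacitor voltage as output), ω_n = 1/√(LC) = 1/√(526 µH · 9.04 µF) = 14500 rad/s.
ζ = (R/2)·√(C/L) = (7.06/2)·√(9.04 µF/526 µH) = 0.463.
ω_d = ω_n√(1−ζ²) = 12900 rad/s.

ω_d ≈ 12900 rad/s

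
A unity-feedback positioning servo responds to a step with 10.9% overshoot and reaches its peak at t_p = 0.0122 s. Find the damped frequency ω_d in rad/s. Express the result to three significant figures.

ω_d ≈ 258 rad/s

t_p = π/ω_d, so ω_d = π/0.0122 = 258 rad/s.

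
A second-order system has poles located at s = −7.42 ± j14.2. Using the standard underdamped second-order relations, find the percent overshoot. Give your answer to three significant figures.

The poles are at −σ ± jω_d with σ = 7.42 and ω_d = 14.2, so ω_n = √(σ²+ω_d²) = 16.0 rad/s and ζ = σ/ω_n = 0.463.
%OS = 100·exp(−πζ/√(1−ζ²)) = 19.4%.

%OS ≈ 19.4%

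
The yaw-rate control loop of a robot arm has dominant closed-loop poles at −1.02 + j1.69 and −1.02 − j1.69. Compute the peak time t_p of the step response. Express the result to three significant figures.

t_p ≈ 1.86 s

t_p = π/ω_d with ω_d = 1.69 (the imaginary part), so t_p = 1.86 s.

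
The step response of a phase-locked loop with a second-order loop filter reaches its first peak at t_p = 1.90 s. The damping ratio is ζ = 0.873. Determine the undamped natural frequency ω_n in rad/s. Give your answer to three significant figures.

Peak time t_p = π/ω_d, so ω_d = π/t_p = π/1.90 = 1.65 rad/s.
ω_n = ω_d/√(1−ζ²) = 1.65/√0.238 = 3.39 rad/s.

ω_n ≈ 3.39 rad/s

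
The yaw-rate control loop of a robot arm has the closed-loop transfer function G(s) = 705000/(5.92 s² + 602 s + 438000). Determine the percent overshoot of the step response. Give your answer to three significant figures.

%OS ≈ 55.0%

Dividing through by 5.92: denominator becomes s² + 101.7 s + 73990.
So ω_n = √73990 = 272 rad/s and ζ = 101.7/(2·272) = 0.187.
Overshoot: exp(−π·0.187/√(1−0.187²)) = 0.550, i.e. 55.0%.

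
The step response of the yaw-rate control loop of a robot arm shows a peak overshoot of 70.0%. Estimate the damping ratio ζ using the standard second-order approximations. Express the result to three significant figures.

From %OS = 100·exp(−πζ/√(1−ζ²)), invert to get ζ = −ln(OS)/√(π² + ln²(OS)) with OS = 0.700.
−ln 0.700 = 0.3567, so ζ = 0.3567/√(π² + 0.1272) = 0.113.

ζ ≈ 0.113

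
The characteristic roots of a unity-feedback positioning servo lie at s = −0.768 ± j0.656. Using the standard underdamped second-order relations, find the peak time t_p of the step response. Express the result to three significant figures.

t_p = π/ω_d with ω_d = 0.656 (the imaginary part), so t_p = 4.79 s.

t_p ≈ 4.79 s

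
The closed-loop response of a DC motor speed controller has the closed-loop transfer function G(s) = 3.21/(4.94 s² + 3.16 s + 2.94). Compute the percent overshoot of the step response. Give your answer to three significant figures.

%OS ≈ 23.9%

Dividing through by 4.94: denominator becomes s² + 0.6397 s + 0.5951.
So ω_n = √0.5951 = 0.771 rad/s and ζ = 0.6397/(2·0.771) = 0.415.
Overshoot: exp(−π·0.415/√(1−0.415²)) = 0.239, i.e. 23.9%.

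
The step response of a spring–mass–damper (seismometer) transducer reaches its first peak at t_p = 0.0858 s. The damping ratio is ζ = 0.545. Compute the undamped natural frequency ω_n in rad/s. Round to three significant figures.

ω_n ≈ 43.7 rad/s

Peak time t_p = π/ω_d, so ω_d = π/t_p = π/0.0858 = 36.6 rad/s.
ω_n = ω_d/√(1−ζ²) = 36.6/√0.703 = 43.7 rad/s.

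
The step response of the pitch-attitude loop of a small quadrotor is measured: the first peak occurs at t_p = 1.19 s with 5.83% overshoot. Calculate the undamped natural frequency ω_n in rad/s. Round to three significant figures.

ω_n ≈ 3.56 rad/s

The overshoot fixes ζ = −ln(OS)/√(π²+ln²(OS)) = 0.671.
From t_p = π/ω_d, ω_d = π/1.19 = 2.64 rad/s, so ω_n = ω_d/√(1−ζ²) = 3.56 rad/s.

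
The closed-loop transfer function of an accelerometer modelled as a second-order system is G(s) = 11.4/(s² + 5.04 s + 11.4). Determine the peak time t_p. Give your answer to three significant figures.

t_p ≈ 1.40 s

Matching coefficients with s² + 2ζω_n s + ω_n² gives ω_n² = 11.4 ⇒ ω_n = 3.38 rad/s, and ζ = 5.04/(2ω_n) = 0.746.
ω_d = ω_n√(1−ζ²) = 2.25 rad/s. Then t_p = π/ω_d = 1.40 s.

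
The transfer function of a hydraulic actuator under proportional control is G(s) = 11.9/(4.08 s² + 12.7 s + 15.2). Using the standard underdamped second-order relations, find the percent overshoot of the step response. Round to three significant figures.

%OS ≈ 1.38%

Dividing through by 4.08: denominator becomes s² + 3.113 s + 3.725.
So ω_n = √3.725 = 1.93 rad/s and ζ = 3.113/(2·1.93) = 0.806.
%OS = 100 e^{−πζ/√(1−ζ²)} with ζ = 0.806 gives 1.38%.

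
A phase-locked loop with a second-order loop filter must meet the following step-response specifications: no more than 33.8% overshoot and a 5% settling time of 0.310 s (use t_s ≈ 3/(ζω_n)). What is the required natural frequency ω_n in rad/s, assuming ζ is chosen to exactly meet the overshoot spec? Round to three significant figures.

ω_n ≈ 29.7 rad/s

From %OS = 100·exp(−πζ/√(1−ζ²)), invert to get ζ = −ln(OS)/√(π² + ln²(OS)) with OS = 0.338.
−ln 0.338 = 1.085, so ζ = 1.085/√(π² + 1.177) = 0.326.
Then ω_n = 3/(ζ t_s) = 3/(0.326 × 0.310) = 29.7 rad/s.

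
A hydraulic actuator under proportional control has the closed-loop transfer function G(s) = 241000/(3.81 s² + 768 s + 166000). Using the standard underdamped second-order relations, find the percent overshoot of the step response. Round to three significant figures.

%OS ≈ 17.7%

Dividing through by 3.81: denominator becomes s² + 201.6 s + 43570.
So ω_n = √43570 = 209 rad/s and ζ = 201.6/(2·209) = 0.483.
%OS = 100·exp(−πζ/√(1−ζ²)) = 17.7%.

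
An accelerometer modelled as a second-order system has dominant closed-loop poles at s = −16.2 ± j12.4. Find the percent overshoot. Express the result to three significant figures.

%OS ≈ 1.65%

The poles are at −σ ± jω_d with σ = 16.2 and ω_d = 12.4, so ω_n = √(σ²+ω_d²) = 20.4 rad/s and ζ = σ/ω_n = 0.794.
Overshoot: exp(−π·0.794/√(1−0.794²)) = 0.0165, i.e. 1.65%.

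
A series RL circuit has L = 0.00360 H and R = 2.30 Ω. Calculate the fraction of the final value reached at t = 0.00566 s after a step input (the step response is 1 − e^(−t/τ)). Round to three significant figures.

τ = L/R = 0.00360/2.30 = 0.00157 s.
y(t)/y_∞ = 1 − e^(−t/τ) = 1 − e^(−0.00566/0.00157) = 1 − e^(−3.62) = 0.973.

y/y_∞ ≈ 0.973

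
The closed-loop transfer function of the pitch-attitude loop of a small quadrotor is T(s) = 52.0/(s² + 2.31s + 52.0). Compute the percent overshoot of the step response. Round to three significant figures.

%OS ≈ 60.1%

Matching coefficients with s² + 2ζω_n s + ω_n² gives ω_n² = 52.0 ⇒ ω_n = 7.21 rad/s, and ζ = 2.31/(2ω_n) = 0.160.
%OS = 100 e^{−πζ/√(1−ζ²)} with ζ = 0.160 gives 60.1%.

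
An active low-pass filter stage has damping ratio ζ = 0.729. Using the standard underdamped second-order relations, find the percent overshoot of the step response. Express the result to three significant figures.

%OS ≈ 3.52%

For an underdamped second-order system, %OS = 100·exp(−πζ/√(1−ζ²)).
πζ/√(1−ζ²) = π·0.729/√(1−0.531) = 3.346, so %OS = 100·e^(−3.346) = 3.52%.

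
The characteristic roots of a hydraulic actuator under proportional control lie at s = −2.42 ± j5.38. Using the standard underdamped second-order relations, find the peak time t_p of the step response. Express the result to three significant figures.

t_p = π/ω_d with ω_d = 5.38 (the imaginary part), so t_p = 0.584 s.

t_p ≈ 0.584 s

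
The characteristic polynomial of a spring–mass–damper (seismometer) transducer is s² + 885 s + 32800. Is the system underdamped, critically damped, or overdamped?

a² − 4b = 650000 > 0 (two distinct real roots); the system is overdamped.

overdamped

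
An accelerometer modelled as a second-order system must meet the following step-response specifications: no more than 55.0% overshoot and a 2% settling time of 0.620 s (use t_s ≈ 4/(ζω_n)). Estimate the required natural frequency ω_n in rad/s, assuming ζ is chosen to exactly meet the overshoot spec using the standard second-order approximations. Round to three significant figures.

ω_n ≈ 34.5 rad/s

Inverting the overshoot relation: ζ = |ln 0.550|/√(π² + ln²0.550) = 0.187.
Then ω_n = 4/(ζ t_s) = 4/(0.187 × 0.620) = 34.5 rad/s.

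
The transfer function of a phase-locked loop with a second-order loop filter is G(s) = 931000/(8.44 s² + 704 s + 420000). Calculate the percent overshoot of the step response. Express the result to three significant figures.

%OS ≈ 55.0%

Dividing through by 8.44: denominator becomes s² + 83.41 s + 49760.
So ω_n = √49760 = 223 rad/s and ζ = 83.41/(2·223) = 0.187.
%OS = 100·exp(−πζ/√(1−ζ²)) = 55.0%.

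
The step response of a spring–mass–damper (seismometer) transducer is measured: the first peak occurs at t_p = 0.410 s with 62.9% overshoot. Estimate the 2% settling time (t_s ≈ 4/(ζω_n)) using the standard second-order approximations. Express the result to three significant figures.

The overshoot fixes ζ = −ln(OS)/√(π²+ln²(OS)) = 0.146.
t_p = π/ω_d ⇒ ω_d = 7.66 rad/s; then ω_n = ω_d/√(1−ζ²) = 7.75 rad/s.
t_s ≈ 4/(ζω_n) = 4/(0.146·7.75) = 3.54 s.

t_s ≈ 3.54 s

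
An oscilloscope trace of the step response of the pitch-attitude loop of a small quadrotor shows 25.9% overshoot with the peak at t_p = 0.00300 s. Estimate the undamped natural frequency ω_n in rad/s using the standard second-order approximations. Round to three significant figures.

From the overshoot, ζ = −ln(OS)/√(π²+ln²(OS)) = 0.395.
From t_p = π/ω_d, ω_d = π/0.00300 = 1050 rad/s, so ω_n = ω_d/√(1−ζ²) = 1140 rad/s.

ω_n ≈ 1140 rad/s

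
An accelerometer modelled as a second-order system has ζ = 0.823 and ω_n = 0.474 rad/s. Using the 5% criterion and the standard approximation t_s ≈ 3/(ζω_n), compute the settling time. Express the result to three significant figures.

t_s ≈ 7.69 s

t_s ≈ 3/(ζω_n) = 3/(0.823 × 0.474) = 7.69 s.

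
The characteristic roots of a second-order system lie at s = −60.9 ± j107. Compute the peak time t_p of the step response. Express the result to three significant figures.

t_p = π/ω_d with ω_d = 107 (the imaginary part), so t_p = 0.0294 s.

t_p ≈ 0.0294 s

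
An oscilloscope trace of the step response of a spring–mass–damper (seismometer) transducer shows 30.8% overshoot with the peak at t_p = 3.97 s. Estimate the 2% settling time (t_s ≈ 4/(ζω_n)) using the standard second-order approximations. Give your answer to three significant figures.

From the overshoot, ζ = −ln(OS)/√(π²+ln²(OS)) = 0.351.
t_p = π/ω_d ⇒ ω_d = 0.791 rad/s; then ω_n = ω_d/√(1−ζ²) = 0.845 rad/s.
t_s ≈ 4/(ζω_n) = 4/(0.351·0.845) = 13.5 s.

t_s ≈ 13.5 s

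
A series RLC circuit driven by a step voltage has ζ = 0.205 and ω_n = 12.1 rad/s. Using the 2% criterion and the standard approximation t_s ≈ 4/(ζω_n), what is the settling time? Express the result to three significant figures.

t_s ≈ 1.61 s

t_s ≈ 4/(ζω_n) = 4/(0.205 × 12.1) = 1.61 s.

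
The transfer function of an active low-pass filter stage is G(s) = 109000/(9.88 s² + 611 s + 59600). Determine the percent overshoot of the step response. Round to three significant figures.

Dividing through by 9.88: denominator becomes s² + 61.84 s + 6032.
So ω_n = √6032 = 77.7 rad/s and ζ = 61.84/(2·77.7) = 0.398.
Overshoot: exp(−π·0.398/√(1−0.398²)) = 0.256, i.e. 25.6%.

%OS ≈ 25.6%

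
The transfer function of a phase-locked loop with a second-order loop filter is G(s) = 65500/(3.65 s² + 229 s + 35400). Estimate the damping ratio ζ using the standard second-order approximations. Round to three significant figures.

ζ ≈ 0.319

Dividing through by 3.65: denominator becomes s² + 62.74 s + 9699.
So ω_n = √9699 = 98.5 rad/s and ζ = 62.74/(2·98.5) = 0.319.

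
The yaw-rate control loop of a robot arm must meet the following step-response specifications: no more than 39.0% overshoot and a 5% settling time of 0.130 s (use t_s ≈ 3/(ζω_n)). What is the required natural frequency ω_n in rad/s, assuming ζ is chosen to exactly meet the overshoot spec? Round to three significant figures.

Inverting the overshoot relation: ζ = |ln 0.390|/√(π² + ln²0.390) = 0.287.
Then ω_n = 3/(ζ t_s) = 3/(0.287 × 0.130) = 80.4 rad/s.

ω_n ≈ 80.4 rad/s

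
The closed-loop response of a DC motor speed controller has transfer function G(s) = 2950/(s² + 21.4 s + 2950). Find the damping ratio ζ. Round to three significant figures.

ζ ≈ 0.197

ω_n = √2950 = 54.3 rad/s; ζ = 21.4/(2·54.3) = 0.197.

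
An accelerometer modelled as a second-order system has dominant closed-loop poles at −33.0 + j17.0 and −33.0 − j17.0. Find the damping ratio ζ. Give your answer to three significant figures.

ζ ≈ 0.889

|pole| = ω_n = √(33.0² + 17.0²) = 37.1 rad/s; ζ = cos θ = σ/ω_n = 0.889.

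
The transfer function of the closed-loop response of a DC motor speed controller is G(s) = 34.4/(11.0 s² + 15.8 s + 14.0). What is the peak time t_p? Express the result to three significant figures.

t_p ≈ 3.61 s

Dividing through by 11.0: denominator becomes s² + 1.436 s + 1.273.
So ω_n = √1.273 = 1.13 rad/s and ζ = 1.436/(2·1.13) = 0.637.
The damped frequency ω_d = ω_n√(1−ζ²) = 0.870 rad/s. t_p = π/ω_d = 3.61 s.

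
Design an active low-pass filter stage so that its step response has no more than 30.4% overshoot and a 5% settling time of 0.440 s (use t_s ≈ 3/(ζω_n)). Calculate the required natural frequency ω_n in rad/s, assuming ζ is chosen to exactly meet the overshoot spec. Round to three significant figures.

ω_n ≈ 19.2 rad/s

From %OS = 100·exp(−πζ/√(1−ζ²)), invert to get ζ = −ln(OS)/√(π² + ln²(OS)) with OS = 0.304.
−ln 0.304 = 1.191, so ζ = 1.191/√(π² + 1.418) = 0.354.
Then ω_n = 3/(ζ t_s) = 3/(0.354 × 0.440) = 19.2 rad/s.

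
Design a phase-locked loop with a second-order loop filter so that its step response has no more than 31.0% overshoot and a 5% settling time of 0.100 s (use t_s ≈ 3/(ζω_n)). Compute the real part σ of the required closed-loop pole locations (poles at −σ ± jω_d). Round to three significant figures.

The settling-time spec alone fixes σ = ζω_n = 3/t_s = 3/0.100 = 30.0.
(Overshoot then fixes ζ = 0.349 and hence ω_d = σ·√(1−ζ²)/ζ = 80.5 rad/s.)

σ ≈ 30.0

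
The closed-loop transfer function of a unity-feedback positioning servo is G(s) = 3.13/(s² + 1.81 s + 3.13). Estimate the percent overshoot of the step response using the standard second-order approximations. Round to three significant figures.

Matching coefficients with s² + 2ζω_n s + ω_n² gives ω_n² = 3.13 ⇒ ω_n = 1.77 rad/s, and ζ = 1.81/(2ω_n) = 0.512.
%OS = 100·exp(−πζ/√(1−ζ²)) = 15.4%.

%OS ≈ 15.4%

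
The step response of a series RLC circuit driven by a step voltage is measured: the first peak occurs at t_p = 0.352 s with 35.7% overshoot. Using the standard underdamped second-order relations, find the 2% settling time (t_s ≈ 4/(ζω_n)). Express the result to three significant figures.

ζ from %OS: ζ = |ln 0.357|/√(π²+ln²0.357) = 0.312.
From t_p = π/ω_d, ω_d = π/0.352 = 8.92 rad/s, so ω_n = ω_d/√(1−ζ²) = 9.39 rad/s.
t_s ≈ 4/(ζω_n) = 4/(0.312·9.39) = 1.37 s.

t_s ≈ 1.37 s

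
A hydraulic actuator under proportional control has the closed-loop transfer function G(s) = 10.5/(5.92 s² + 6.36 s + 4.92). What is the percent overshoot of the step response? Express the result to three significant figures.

Dividing through by 5.92: denominator becomes s² + 1.074 s + 0.8311.
So ω_n = √0.8311 = 0.912 rad/s and ζ = 1.074/(2·0.912) = 0.589.
%OS = 100·exp(−πζ/√(1−ζ²)) = 10.1%.

%OS ≈ 10.1%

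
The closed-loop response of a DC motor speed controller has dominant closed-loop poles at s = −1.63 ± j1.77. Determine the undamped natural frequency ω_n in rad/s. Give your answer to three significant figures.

ω_n ≈ 2.41 rad/s

The poles are at −σ ± jω_d with σ = 1.63 and ω_d = 1.77, so ω_n = √(σ²+ω_d²) = 2.41 rad/s and ζ = σ/ω_n = 0.677.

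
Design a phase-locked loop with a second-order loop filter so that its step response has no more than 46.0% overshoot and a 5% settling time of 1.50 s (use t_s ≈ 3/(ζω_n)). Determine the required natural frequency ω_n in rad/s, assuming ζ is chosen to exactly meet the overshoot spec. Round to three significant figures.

ζ = −ln(OS)/√(π² + (ln OS)²). With OS = 0.460, ln OS = −0.7765 and ζ = 0.7765/3.236 = 0.240.
Then ω_n = 3/(ζ t_s) = 3/(0.240 × 1.50) = 8.33 rad/s.

ω_n ≈ 8.33 rad/s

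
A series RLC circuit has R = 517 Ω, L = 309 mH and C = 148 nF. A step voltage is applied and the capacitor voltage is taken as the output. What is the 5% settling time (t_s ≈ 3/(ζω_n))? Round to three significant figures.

t_s ≈ 0.00359 s

For a series RLC circuit (capacitor voltage as output), ω_n = 1/√(LC) = 1/√(309 mH · 148 nF) = 4680 rad/s.
ζ = (R/2)·√(C/L) = (517/2)·√(148 nF/309 mH) = 0.179.
t_s ≈ 3/(ζω_n) = 0.00359 s.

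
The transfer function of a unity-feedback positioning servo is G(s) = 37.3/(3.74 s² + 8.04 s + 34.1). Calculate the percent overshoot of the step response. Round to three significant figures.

Dividing through by 3.74: denominator becomes s² + 2.150 s + 9.118.
So ω_n = √9.118 = 3.02 rad/s and ζ = 2.150/(2·3.02) = 0.356.
%OS = 100·exp(−πζ/√(1−ζ²)) = 30.2%.

%OS ≈ 30.2%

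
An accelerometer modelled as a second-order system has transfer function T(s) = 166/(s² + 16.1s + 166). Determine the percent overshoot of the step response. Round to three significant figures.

%OS ≈ 8.09%

ω_n = √166 = 12.9 rad/s; ζ = 16.1/(2·12.9) = 0.625.
Overshoot: exp(−π·0.625/√(1−0.625²)) = 0.0809, i.e. 8.09%.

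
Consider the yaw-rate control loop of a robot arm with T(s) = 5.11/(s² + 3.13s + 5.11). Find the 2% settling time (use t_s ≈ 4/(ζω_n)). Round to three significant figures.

t_s ≈ 2.56 s

ω_n = √5.11 = 2.26 rad/s; ζ = 3.13/(2·2.26) = 0.692.
t_s ≈ 4/(ζω_n) = 4/(0.692·2.26) = 2.56 s.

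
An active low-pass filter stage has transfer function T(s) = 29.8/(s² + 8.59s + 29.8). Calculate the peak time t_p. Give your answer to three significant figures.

t_p ≈ 0.932 s

ω_n = √29.8 = 5.46 rad/s; ζ = 8.59/(2·5.46) = 0.787.
The damped frequency ω_d = ω_n√(1−ζ²) = 3.37 rad/s. Then t_p = π/ω_d = 0.932 s.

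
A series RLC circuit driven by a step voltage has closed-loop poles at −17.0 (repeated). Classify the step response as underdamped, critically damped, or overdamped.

critically damped

Since there is a repeated negative-real pole, the response is critically damped.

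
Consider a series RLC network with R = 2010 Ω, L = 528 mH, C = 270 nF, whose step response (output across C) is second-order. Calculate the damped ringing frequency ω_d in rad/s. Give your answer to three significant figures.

For a series RLC circuit (capacitor voltage as output), ω_n = 1/√(LC) = 1/√(528 mH · 270 nF) = 2650 rad/s.
ζ = (R/2)·√(C/L) = (2010/2)·√(270 nF/528 mH) = 0.719.
ω_d = 2650·√(1 − 0.719²) = 1840 rad/s.

ω_d ≈ 1840 rad/s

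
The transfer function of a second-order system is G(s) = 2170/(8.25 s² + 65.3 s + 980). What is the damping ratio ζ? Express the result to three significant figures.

Dividing through by 8.25: denominator becomes s² + 7.915 s + 118.8.
So ω_n = √118.8 = 10.9 rad/s and ζ = 7.915/(2·10.9) = 0.363.

ζ ≈ 0.363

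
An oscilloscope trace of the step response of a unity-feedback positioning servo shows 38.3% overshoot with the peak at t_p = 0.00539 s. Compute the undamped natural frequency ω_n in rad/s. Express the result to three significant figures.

The overshoot fixes ζ = −ln(OS)/√(π²+ln²(OS)) = 0.292.
From t_p = π/ω_d, ω_d = π/0.00539 = 583 rad/s, so ω_n = ω_d/√(1−ζ²) = 609 rad/s.

ω_n ≈ 609 rad/s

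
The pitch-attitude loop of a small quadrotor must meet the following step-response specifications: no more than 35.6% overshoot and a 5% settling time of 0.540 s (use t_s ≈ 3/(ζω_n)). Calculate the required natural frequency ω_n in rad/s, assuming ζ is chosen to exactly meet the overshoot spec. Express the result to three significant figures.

ω_n ≈ 17.8 rad/s

ζ = −ln(OS)/√(π² + (ln OS)²). With OS = 0.356, ln OS = −1.033 and ζ = 1.033/3.307 = 0.312.
From t_s ≈ 3/(ζω_n): ω_n = 3/(ζ·t_s) = 3/(0.312·0.540) = 17.8 rad/s.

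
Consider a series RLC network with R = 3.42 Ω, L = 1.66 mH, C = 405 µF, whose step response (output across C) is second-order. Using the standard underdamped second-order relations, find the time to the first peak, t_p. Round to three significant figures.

t_p ≈ 0.00481 s

For a series RLC circuit (capacitor voltage as output), ω_n = 1/√(LC) = 1/√(1.66 mH · 405 µF) = 1220 rad/s.
ζ = (R/2)·√(C/L) = (3.42/2)·√(405 µF/1.66 mH) = 0.845.
ω_d = ω_n√(1−ζ²) = 653 rad/s. t_p = π/ω_d = 0.00481 s.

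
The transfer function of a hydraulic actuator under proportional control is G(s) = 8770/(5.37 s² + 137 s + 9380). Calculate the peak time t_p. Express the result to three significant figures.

t_p ≈ 0.0789 s

Dividing through by 5.37: denominator becomes s² + 25.51 s + 1747.
So ω_n = √1747 = 41.8 rad/s and ζ = 25.51/(2·41.8) = 0.305.
ω_d = 41.8·√(1 − 0.305²) = 39.8 rad/s. t_p = π/ω_d = 0.0789 s.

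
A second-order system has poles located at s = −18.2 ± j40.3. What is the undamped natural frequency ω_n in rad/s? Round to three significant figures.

ω_n ≈ 44.2 rad/s

The poles are at −σ ± jω_d with σ = 18.2 and ω_d = 40.3, so ω_n = √(σ²+ω_d²) = 44.2 rad/s and ζ = σ/ω_n = 0.412.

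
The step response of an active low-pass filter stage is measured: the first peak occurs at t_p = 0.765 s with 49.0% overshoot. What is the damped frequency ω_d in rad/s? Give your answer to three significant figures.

ω_d ≈ 4.11 rad/s

t_p = π/ω_d, so ω_d = π/0.765 = 4.11 rad/s.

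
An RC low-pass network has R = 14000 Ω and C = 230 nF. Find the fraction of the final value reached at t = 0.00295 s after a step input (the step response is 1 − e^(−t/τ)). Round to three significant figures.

τ = RC = 14000 × 230 nF = 0.00322 s.
y(t)/y_∞ = 1 − e^(−t/τ) = 1 − e^(−0.00295/0.00322) = 1 − e^(−0.916) = 0.600.

y/y_∞ ≈ 0.600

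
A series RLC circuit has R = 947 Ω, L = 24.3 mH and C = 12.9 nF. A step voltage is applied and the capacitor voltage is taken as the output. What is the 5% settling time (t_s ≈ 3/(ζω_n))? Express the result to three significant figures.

For a series RLC circuit (capacitor voltage as output), ω_n = 1/√(LC) = 1/√(24.3 mH · 12.9 nF) = 56500 rad/s.
ζ = (R/2)·√(C/L) = (947/2)·√(12.9 nF/24.3 mH) = 0.345.
t_s ≈ 3/(ζω_n) = 0.000154 s.

t_s ≈ 0.000154 s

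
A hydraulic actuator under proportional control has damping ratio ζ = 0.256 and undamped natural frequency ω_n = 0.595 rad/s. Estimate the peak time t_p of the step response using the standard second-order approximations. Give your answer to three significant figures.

t_p ≈ 5.46 s

The damped frequency is ω_d = ω_n√(1−ζ²) = 0.595·√(1−0.0655) = 0.575 rad/s.
Peak time t_p = π/ω_d = π/0.575 = 5.46 s.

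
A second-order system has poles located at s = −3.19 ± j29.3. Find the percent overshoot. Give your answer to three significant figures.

%OS ≈ 71.0%

|pole| = ω_n = √(3.19² + 29.3²) = 29.5 rad/s; ζ = cos θ = σ/ω_n = 0.108.
%OS = 100 e^{−πζ/√(1−ζ²)} with ζ = 0.108 gives 71.0%.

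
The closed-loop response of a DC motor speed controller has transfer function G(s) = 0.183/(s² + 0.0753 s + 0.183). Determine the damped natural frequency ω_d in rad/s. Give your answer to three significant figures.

ω_d ≈ 0.426 rad/s

Comparing the denominator to s² + 2ζω_n s + ω_n²: ω_n = √0.183 = 0.428 rad/s, and 2ζω_n = 0.0753 so ζ = 0.0753/(2·0.428) = 0.0880.
ω_d = ω_n√(1−ζ²) = 0.426 rad/s.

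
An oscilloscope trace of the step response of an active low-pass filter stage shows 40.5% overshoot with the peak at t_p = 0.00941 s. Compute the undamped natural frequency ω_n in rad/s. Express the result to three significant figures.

ω_n ≈ 347 rad/s

The overshoot fixes ζ = −ln(OS)/√(π²+ln²(OS)) = 0.276.
From t_p = π/ω_d, ω_d = π/0.00941 = 334 rad/s, so ω_n = ω_d/√(1−ζ²) = 347 rad/s.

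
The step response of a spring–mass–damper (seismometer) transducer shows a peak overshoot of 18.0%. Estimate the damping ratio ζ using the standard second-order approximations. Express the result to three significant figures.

From %OS = 100·exp(−πζ/√(1−ζ²)), invert to get ζ = −ln(OS)/√(π² + ln²(OS)) with OS = 0.180.
−ln 0.180 = 1.715, so ζ = 1.715/√(π² + 2.941) = 0.479.

ζ ≈ 0.479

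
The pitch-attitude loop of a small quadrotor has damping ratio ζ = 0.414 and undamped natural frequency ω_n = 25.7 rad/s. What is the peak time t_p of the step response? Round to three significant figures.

t_p ≈ 0.134 s

The damped frequency is ω_d = ω_n√(1−ζ²) = 25.7·√(1−0.171) = 23.4 rad/s.
Peak time t_p = π/ω_d = π/23.4 = 0.134 s.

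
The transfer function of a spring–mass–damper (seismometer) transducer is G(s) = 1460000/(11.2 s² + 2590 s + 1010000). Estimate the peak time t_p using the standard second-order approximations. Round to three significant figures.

Dividing through by 11.2: denominator becomes s² + 231.3 s + 90180.
So ω_n = √90180 = 300 rad/s and ζ = 231.3/(2·300) = 0.385.
ω_d = ω_n√(1−ζ²) = 277 rad/s. t_p = π/ω_d = 0.0113 s.

t_p ≈ 0.0113 s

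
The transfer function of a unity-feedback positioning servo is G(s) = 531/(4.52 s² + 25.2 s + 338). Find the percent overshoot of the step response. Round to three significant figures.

Dividing through by 4.52: denominator becomes s² + 5.575 s + 74.78.
So ω_n = √74.78 = 8.65 rad/s and ζ = 5.575/(2·8.65) = 0.322.
%OS = 100·exp(−πζ/√(1−ζ²)) = 34.3%.

%OS ≈ 34.3%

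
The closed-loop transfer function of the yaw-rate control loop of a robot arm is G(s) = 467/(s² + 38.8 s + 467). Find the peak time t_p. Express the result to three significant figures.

Comparing the denominator to s² + 2ζω_n s + ω_n²: ω_n = √467 = 21.6 rad/s, and 2ζω_n = 38.8 so ζ = 38.8/(2·21.6) = 0.898.
ω_d = 21.6·√(1 − 0.898²) = 9.52 rad/s. Then t_p = π/ω_d = 0.330 s.

t_p ≈ 0.330 s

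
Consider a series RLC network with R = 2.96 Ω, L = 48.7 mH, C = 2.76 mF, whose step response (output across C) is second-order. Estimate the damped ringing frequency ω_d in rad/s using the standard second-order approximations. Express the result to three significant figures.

For a series RLC circuit (capacitor voltage as output), ω_n = 1/√(LC) = 1/√(48.7 mH · 2.76 mF) = 86.3 rad/s.
ζ = (R/2)·√(C/L) = (2.96/2)·√(2.76 mF/48.7 mH) = 0.352.
ω_d = ω_n√(1−ζ²) = 80.7 rad/s.

ω_d ≈ 80.7 rad/s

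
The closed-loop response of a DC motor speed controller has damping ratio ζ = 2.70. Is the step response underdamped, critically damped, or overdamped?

Since ζ = 2.70 > 1, the system is overdamped.

overdamped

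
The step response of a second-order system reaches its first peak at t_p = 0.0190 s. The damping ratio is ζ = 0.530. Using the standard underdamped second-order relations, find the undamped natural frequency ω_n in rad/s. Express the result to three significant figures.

Peak time t_p = π/ω_d, so ω_d = π/t_p = π/0.0190 = 165 rad/s.
ω_n = ω_d/√(1−ζ²) = 165/√0.719 = 195 rad/s.

ω_n ≈ 195 rad/s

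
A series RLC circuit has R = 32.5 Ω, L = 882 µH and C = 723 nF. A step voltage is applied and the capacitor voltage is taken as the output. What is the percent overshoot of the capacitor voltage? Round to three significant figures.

%OS ≈ 19.2%

For a series RLC circuit (capacitor voltage as output), ω_n = 1/√(LC) = 1/√(882 µH · 723 nF) = 39600 rad/s.
ζ = (R/2)·√(C/L) = (32.5/2)·√(723 nF/882 µH) = 0.465.
%OS = 100·exp(−πζ/√(1−ζ²)) = 19.2%.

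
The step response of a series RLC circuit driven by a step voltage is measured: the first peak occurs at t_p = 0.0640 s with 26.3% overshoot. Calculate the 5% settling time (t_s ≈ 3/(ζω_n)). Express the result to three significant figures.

The overshoot fixes ζ = −ln(OS)/√(π²+ln²(OS)) = 0.391.
t_p = π/ω_d ⇒ ω_d = 49.1 rad/s; then ω_n = ω_d/√(1−ζ²) = 53.3 rad/s.
t_s ≈ 3/(ζω_n) = 3/(0.391·53.3) = 0.144 s.

t_s ≈ 0.144 s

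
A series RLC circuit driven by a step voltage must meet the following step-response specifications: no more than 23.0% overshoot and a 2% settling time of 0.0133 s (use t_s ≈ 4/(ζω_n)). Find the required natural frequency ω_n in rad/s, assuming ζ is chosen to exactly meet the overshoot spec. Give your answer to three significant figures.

ω_n ≈ 710 rad/s

From %OS = 100·exp(−πζ/√(1−ζ²)), invert to get ζ = −ln(OS)/√(π² + ln²(OS)) with OS = 0.230.
−ln 0.230 = 1.470, so ζ = 1.470/√(π² + 2.160) = 0.424.
From t_s ≈ 4/(ζω_n): ω_n = 4/(ζ·t_s) = 4/(0.424·0.0133) = 710 rad/s.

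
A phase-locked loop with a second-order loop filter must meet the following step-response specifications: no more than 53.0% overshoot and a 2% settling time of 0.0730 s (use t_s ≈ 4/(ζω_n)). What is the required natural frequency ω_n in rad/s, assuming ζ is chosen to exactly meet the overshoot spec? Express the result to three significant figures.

ω_n ≈ 277 rad/s

Inverting the overshoot relation: ζ = |ln 0.530|/√(π² + ln²0.530) = 0.198.
From t_s ≈ 4/(ζω_n): ω_n = 4/(ζ·t_s) = 4/(0.198·0.0730) = 277 rad/s.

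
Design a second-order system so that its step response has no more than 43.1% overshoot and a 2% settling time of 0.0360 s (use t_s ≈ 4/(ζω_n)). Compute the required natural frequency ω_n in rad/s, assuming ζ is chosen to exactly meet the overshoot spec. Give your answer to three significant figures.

ω_n ≈ 429 rad/s

Inverting the overshoot relation: ζ = |ln 0.431|/√(π² + ln²0.431) = 0.259.
From t_s ≈ 4/(ζω_n): ω_n = 4/(ζ·t_s) = 4/(0.259·0.0360) = 429 rad/s.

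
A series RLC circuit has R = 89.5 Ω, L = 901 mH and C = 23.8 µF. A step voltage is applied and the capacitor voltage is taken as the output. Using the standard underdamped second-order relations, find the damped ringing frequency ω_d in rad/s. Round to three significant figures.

For a series RLC circuit (capacitor voltage as output), ω_n = 1/√(LC) = 1/√(901 mH · 23.8 µF) = 216 rad/s.
ζ = (R/2)·√(C/L) = (89.5/2)·√(23.8 µF/901 mH) = 0.230.
ω_d = 216·√(1 − 0.230²) = 210 rad/s.

ω_d ≈ 210 rad/s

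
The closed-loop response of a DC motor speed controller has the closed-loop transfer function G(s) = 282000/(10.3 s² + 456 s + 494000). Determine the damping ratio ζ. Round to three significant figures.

ζ ≈ 0.101

Dividing through by 10.3: denominator becomes s² + 44.27 s + 47960.
So ω_n = √47960 = 219 rad/s and ζ = 44.27/(2·219) = 0.101.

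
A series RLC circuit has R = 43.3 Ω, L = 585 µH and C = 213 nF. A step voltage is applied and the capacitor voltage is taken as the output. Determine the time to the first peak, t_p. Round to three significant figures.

t_p ≈ 0.0000385 s

For a series RLC circuit (capacitor voltage as output), ω_n = 1/√(LC) = 1/√(585 µH · 213 nF) = 89600 rad/s.
ζ = (R/2)·√(C/L) = (43.3/2)·√(213 nF/585 µH) = 0.413.
The damped frequency ω_d = ω_n√(1−ζ²) = 81600 rad/s. t_p = π/ω_d = 0.0000385 s.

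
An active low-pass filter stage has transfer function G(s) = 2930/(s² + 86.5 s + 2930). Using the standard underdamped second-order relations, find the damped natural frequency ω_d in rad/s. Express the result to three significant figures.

ω_n = √2930 = 54.1 rad/s; ζ = 86.5/(2·54.1) = 0.799.
ω_d = 54.1·√(1 − 0.799²) = 32.5 rad/s.

ω_d ≈ 32.5 rad/s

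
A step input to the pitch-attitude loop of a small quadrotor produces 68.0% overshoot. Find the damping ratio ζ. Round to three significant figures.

From %OS = 100·exp(−πζ/√(1−ζ²)), invert to get ζ = −ln(OS)/√(π² + ln²(OS)) with OS = 0.680.
−ln 0.680 = 0.3857, so ζ = 0.3857/√(π² + 0.1487) = 0.122.

ζ ≈ 0.122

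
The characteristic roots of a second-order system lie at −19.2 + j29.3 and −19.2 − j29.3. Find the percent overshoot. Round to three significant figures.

%OS ≈ 12.8%

With σ = 19.2, ω_d = 29.3: ω_n = √(σ²+ω_d²) = 35.0 rad/s, ζ = σ/ω_n = 0.548.
Overshoot: exp(−π·0.548/√(1−0.548²)) = 0.128, i.e. 12.8%.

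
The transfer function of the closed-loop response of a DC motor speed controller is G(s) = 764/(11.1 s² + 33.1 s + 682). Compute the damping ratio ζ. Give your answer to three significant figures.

Dividing through by 11.1: denominator becomes s² + 2.982 s + 61.44.
So ω_n = √61.44 = 7.84 rad/s and ζ = 2.982/(2·7.84) = 0.190.

ζ ≈ 0.190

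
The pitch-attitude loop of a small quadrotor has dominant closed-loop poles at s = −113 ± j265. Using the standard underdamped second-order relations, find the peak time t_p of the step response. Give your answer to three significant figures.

t_p = π/ω_d with ω_d = 265 (the imaginary part), so t_p = 0.0119 s.

t_p ≈ 0.0119 s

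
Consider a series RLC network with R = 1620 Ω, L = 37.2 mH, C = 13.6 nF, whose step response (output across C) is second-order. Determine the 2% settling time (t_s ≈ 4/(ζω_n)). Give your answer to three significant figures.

t_s ≈ 0.000184 s

For a series RLC circuit (capacitor voltage as output), ω_n = 1/√(LC) = 1/√(37.2 mH · 13.6 nF) = 44500 rad/s.
ζ = (R/2)·√(C/L) = (1620/2)·√(13.6 nF/37.2 mH) = 0.490.
t_s ≈ 4/(ζω_n) = 0.000184 s.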